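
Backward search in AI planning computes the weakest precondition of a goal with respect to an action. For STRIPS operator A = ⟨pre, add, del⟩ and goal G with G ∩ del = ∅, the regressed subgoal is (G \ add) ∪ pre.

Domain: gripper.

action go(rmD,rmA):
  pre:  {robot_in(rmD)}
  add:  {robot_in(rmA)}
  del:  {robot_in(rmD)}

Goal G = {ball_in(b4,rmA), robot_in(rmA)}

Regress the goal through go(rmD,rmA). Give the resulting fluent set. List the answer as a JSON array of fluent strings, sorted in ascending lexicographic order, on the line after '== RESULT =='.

Regress:
  G ∩ del = {}  (empty — regression defined)
  G \ add = {ball_in(b4,rmA), robot_in(rmA)} \ {robot_in(rmA)} = {ball_in(b4,rmA)}
  ∪ pre   = {ball_in(b4,rmA)} ∪ {robot_in(rmD)}
          = {ball_in(b4,rmA), robot_in(rmD)}

== RESULT ==
["ball_in(b4,rmA)", "robot_in(rmD)"]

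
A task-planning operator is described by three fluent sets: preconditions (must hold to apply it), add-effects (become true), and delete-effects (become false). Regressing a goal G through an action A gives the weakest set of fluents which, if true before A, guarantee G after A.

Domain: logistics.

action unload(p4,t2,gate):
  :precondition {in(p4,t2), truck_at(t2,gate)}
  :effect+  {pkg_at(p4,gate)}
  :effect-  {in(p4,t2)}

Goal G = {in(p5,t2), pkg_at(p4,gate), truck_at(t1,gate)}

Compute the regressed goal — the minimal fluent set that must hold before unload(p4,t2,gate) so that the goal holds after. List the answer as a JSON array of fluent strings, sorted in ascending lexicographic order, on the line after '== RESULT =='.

Regress:
  G ∩ del = {}  (empty — regression defined)
  G \ add = {in(p5,t2), pkg_at(p4,gate), truck_at(t1,gate)} \ {pkg_at(p4,gate)} = {in(p5,t2), truck_at(t1,gate)}
  ∪ pre   = {in(p5,t2), truck_at(t1,gate)} ∪ {in(p4,t2), truck_at(t2,gate)}
          = {in(p4,t2), in(p5,t2), truck_at(t1,gate), truck_at(t2,gate)}

== RESULT ==
["in(p4,t2)", "in(p5,t2)", "truck_at(t1,gate)", "truck_at(t2,gate)"]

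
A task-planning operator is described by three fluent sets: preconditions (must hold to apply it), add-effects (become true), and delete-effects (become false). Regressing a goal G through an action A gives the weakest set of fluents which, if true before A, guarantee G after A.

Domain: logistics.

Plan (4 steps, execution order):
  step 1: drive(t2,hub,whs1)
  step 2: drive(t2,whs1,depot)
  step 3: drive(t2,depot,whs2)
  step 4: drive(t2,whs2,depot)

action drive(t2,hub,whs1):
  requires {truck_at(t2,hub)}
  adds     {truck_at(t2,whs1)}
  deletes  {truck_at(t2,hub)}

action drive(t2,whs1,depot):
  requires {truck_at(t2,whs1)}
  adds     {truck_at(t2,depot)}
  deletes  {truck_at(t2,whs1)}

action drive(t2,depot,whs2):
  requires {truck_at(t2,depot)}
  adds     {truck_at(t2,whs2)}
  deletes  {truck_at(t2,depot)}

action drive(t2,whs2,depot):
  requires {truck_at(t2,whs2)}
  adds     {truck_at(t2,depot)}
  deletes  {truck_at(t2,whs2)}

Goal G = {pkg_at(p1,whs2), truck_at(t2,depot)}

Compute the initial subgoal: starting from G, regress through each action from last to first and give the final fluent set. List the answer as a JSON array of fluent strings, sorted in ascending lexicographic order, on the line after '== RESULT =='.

Work backward from the goal:
  through step 4 (drive(t2,whs2,depot)): drop {truck_at(t2,depot)}, keep {pkg_at(p1,whs2)}, require {truck_at(t2,whs2)}
    → {pkg_at(p1,whs2), truck_at(t2,whs2)}
  through step 3 (drive(t2,depot,whs2)): drop {truck_at(t2,whs2)}, keep {pkg_at(p1,whs2)}, require {truck_at(t2,depot)}
    → {pkg_at(p1,whs2), truck_at(t2,depot)}
  through step 2 (drive(t2,whs1,depot)): drop {truck_at(t2,depot)}, keep {pkg_at(p1,whs2)}, require {truck_at(t2,whs1)}
    → {pkg_at(p1,whs2), truck_at(t2,whs1)}
  through step 1 (drive(t2,hub,whs1)): drop {truck_at(t2,whs1)}, keep {pkg_at(p1,whs2)}, require {truck_at(t2,hub)}
    → {pkg_at(p1,whs2), truck_at(t2,hub)}

== RESULT ==
["pkg_at(p1,whs2)", "truck_at(t2,hub)"]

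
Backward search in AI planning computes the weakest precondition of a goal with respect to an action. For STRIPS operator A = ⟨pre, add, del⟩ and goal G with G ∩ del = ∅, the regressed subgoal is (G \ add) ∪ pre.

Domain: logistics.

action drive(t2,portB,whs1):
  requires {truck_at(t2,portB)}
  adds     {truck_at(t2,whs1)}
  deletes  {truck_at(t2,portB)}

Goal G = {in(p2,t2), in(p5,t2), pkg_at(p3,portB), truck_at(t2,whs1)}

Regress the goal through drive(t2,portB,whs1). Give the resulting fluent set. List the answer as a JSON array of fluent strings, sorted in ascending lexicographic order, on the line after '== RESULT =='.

Regress:
  G ∩ del = {}  (empty — regression defined)
  G \ add = {in(p2,t2), in(p5,t2), pkg_at(p3,portB), truck_at(t2,whs1)} \ {truck_at(t2,whs1)} = {in(p2,t2), in(p5,t2), pkg_at(p3,portB)}
  ∪ pre   = {in(p2,t2), in(p5,t2), pkg_at(p3,portB)} ∪ {truck_at(t2,portB)}
          = {in(p2,t2), in(p5,t2), pkg_at(p3,portB), truck_at(t2,portB)}

== RESULT ==
["in(p2,t2)", "in(p5,t2)", "pkg_at(p3,portB)", "truck_at(t2,portB)"]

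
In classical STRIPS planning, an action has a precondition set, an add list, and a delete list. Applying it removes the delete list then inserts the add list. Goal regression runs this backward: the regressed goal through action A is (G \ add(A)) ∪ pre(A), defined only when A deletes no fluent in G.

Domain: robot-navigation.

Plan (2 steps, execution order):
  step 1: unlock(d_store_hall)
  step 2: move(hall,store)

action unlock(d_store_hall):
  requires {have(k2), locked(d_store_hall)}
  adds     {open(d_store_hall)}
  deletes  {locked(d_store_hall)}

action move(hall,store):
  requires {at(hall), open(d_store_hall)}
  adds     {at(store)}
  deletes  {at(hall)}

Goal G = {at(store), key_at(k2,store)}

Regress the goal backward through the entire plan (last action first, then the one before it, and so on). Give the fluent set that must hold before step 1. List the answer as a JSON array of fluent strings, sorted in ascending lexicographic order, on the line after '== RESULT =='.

Work backward from the goal:
  through step 2 (move(hall,store)): drop {at(store)}, keep {key_at(k2,store)}, require {at(hall), open(d_store_hall)}
    → {at(hall), key_at(k2,store), open(d_store_hall)}
  through step 1 (unlock(d_store_hall)): drop {open(d_store_hall)}, keep {at(hall), key_at(k2,store)}, require {have(k2), locked(d_store_hall)}
    → {at(hall), have(k2), key_at(k2,store), locked(d_store_hall)}

== RESULT ==
["at(hall)", "have(k2)", "key_at(k2,store)", "locked(d_store_hall)"]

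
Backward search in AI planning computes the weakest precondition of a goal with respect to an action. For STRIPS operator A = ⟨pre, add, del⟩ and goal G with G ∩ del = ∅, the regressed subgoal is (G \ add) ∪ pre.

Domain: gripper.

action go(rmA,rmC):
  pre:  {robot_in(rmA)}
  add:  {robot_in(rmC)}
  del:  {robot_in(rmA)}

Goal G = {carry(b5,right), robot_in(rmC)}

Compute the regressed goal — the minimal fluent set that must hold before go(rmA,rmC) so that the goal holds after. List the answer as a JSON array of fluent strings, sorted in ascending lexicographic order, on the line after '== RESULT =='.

Compute (G \ add) ∪ pre:
  G ∩ del = {}  (empty — regression defined)
  G \ add = {carry(b5,right), robot_in(rmC)} \ {robot_in(rmC)} = {carry(b5,right)}
  ∪ pre   = {carry(b5,right)} ∪ {robot_in(rmA)}
          = {carry(b5,right), robot_in(rmA)}

== RESULT ==
["carry(b5,right)", "robot_in(rmA)"]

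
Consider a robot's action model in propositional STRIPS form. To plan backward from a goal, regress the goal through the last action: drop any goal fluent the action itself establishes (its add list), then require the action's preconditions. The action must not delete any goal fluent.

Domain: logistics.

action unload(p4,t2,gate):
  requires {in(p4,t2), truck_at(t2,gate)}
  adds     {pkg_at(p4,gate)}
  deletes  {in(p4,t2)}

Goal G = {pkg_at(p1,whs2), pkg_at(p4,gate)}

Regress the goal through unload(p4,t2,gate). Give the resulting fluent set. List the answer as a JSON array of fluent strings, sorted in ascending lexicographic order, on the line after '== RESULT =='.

Regress:
  G ∩ del = {}  (empty — regression defined)
  G \ add = {pkg_at(p1,whs2), pkg_at(p4,gate)} \ {pkg_at(p4,gate)} = {pkg_at(p1,whs2)}
  ∪ pre   = {pkg_at(p1,whs2)} ∪ {in(p4,t2), truck_at(t2,gate)}
          = {in(p4,t2), pkg_at(p1,whs2), truck_at(t2,gate)}

== RESULT ==
["in(p4,t2)", "pkg_at(p1,whs2)", "truck_at(t2,gate)"]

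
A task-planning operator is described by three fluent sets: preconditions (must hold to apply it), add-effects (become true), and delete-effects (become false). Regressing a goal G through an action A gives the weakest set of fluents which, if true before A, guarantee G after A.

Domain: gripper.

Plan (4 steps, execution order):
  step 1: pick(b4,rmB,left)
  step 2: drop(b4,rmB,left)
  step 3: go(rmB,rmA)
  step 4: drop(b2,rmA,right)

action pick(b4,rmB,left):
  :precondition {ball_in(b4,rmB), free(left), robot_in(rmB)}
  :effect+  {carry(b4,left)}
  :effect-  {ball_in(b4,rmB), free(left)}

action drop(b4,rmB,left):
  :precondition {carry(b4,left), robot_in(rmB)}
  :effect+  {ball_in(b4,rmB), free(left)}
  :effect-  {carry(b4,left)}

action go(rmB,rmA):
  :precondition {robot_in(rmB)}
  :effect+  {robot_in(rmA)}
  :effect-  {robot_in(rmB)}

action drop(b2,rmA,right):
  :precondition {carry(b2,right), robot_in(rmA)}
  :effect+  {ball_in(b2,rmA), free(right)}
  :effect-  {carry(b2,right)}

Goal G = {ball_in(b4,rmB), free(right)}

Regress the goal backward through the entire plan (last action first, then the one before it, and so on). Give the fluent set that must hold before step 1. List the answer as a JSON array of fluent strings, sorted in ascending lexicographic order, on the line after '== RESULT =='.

Work backward from the goal:
  through step 4 (drop(b2,rmA,right)): drop {free(right)}, keep {ball_in(b4,rmB)}, require {carry(b2,right), robot_in(rmA)}
    → {ball_in(b4,rmB), carry(b2,right), robot_in(rmA)}
  through step 3 (go(rmB,rmA)): drop {robot_in(rmA)}, keep {ball_in(b4,rmB), carry(b2,right)}, require {robot_in(rmB)}
    → {ball_in(b4,rmB), carry(b2,right), robot_in(rmB)}
  through step 2 (drop(b4,rmB,left)): drop {ball_in(b4,rmB)}, keep {carry(b2,right), robot_in(rmB)}, require {carry(b4,left), robot_in(rmB)}
    → {carry(b2,right), carry(b4,left), robot_in(rmB)}
  through step 1 (pick(b4,rmB,left)): drop {carry(b4,left)}, keep {carry(b2,right), robot_in(rmB)}, require {ball_in(b4,rmB), free(left), robot_in(rmB)}
    → {ball_in(b4,rmB), carry(b2,right), free(left), robot_in(rmB)}

== RESULT ==
["ball_in(b4,rmB)", "carry(b2,right)", "free(left)", "robot_in(rmB)"]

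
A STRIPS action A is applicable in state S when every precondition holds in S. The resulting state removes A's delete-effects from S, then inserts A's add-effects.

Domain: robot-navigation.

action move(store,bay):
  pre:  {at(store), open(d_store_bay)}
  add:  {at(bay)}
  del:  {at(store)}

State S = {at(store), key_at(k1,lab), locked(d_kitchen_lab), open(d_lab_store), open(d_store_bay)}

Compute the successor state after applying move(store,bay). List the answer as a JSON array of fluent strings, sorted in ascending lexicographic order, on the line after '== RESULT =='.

Compute (S \ del) ∪ add:
  pre ⊆ S: {at(store), open(d_store_bay)} ⊆ S  — applicable
  S \ del = {key_at(k1,lab), locked(d_kitchen_lab), open(d_lab_store), open(d_store_bay)}
  ∪ add   = {at(bay), key_at(k1,lab), locked(d_kitchen_lab), open(d_lab_store), open(d_store_bay)}

== RESULT ==
["at(bay)", "key_at(k1,lab)", "locked(d_kitchen_lab)", "open(d_lab_store)", "open(d_store_bay)"]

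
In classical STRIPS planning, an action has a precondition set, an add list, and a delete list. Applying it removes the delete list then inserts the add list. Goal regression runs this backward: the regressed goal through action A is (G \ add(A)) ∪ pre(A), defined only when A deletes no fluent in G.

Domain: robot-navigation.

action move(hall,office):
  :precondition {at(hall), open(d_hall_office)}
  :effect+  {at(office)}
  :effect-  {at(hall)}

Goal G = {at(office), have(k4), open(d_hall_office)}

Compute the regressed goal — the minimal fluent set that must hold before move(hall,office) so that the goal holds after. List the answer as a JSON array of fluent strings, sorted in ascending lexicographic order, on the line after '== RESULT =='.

Regress:
  G ∩ del = {}  (empty — regression defined)
  G \ add = {at(office), have(k4), open(d_hall_office)} \ {at(office)} = {have(k4), open(d_hall_office)}
  ∪ pre   = {have(k4), open(d_hall_office)} ∪ {at(hall), open(d_hall_office)}
          = {at(hall), have(k4), open(d_hall_office)}

== RESULT ==
["at(hall)", "have(k4)", "open(d_hall_office)"]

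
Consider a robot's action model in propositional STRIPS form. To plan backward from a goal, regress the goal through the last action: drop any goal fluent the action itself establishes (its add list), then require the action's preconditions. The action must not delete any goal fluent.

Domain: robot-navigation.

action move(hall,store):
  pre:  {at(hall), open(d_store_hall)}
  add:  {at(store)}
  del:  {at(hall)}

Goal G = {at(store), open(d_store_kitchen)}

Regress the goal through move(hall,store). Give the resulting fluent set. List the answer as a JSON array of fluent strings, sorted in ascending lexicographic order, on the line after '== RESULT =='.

Compute (G \ add) ∪ pre:
  G ∩ del = {}  (empty — regression defined)
  G \ add = {at(store), open(d_store_kitchen)} \ {at(store)} = {open(d_store_kitchen)}
  ∪ pre   = {open(d_store_kitchen)} ∪ {at(hall), open(d_store_hall)}
          = {at(hall), open(d_store_hall), open(d_store_kitchen)}

== RESULT ==
["at(hall)", "open(d_store_hall)", "open(d_store_kitchen)"]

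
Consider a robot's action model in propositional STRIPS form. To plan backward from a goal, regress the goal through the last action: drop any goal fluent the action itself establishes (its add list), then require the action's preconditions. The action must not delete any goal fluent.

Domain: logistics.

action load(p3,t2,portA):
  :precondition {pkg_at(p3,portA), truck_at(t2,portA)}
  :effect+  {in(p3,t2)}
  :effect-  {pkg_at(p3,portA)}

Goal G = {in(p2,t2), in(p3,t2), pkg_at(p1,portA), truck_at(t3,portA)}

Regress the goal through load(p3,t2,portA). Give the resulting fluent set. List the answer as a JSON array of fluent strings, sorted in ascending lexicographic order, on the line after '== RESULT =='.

Compute (G \ add) ∪ pre:
  G ∩ del = {}  (empty — regression defined)
  G \ add = {in(p2,t2), in(p3,t2), pkg_at(p1,portA), truck_at(t3,portA)} \ {in(p3,t2)} = {in(p2,t2), pkg_at(p1,portA), truck_at(t3,portA)}
  ∪ pre   = {in(p2,t2), pkg_at(p1,portA), truck_at(t3,portA)} ∪ {pkg_at(p3,portA), truck_at(t2,portA)}
          = {in(p2,t2), pkg_at(p1,portA), pkg_at(p3,portA), truck_at(t2,portA), truck_at(t3,portA)}

== RESULT ==
["in(p2,t2)", "pkg_at(p1,portA)", "pkg_at(p3,portA)", "truck_at(t2,portA)", "truck_at(t3,portA)"]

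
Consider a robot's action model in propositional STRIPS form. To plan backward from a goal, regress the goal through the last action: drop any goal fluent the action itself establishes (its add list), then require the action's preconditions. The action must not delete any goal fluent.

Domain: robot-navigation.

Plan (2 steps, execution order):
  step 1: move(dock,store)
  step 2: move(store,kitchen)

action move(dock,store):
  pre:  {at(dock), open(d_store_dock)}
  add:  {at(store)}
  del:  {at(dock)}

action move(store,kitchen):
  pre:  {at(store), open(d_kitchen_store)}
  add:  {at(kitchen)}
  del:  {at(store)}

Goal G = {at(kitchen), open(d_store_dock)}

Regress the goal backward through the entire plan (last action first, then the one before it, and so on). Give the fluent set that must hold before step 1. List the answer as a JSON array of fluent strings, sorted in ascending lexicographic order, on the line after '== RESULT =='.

Work backward from the goal:
  through step 2 (move(store,kitchen)): drop {at(kitchen)}, keep {open(d_store_dock)}, require {at(store), open(d_kitchen_store)}
    → {at(store), open(d_kitchen_store), open(d_store_dock)}
  through step 1 (move(dock,store)): drop {at(store)}, keep {open(d_kitchen_store), open(d_store_dock)}, require {at(dock), open(d_store_dock)}
    → {at(dock), open(d_kitchen_store), open(d_store_dock)}

== RESULT ==
["at(dock)", "open(d_kitchen_store)", "open(d_store_dock)"]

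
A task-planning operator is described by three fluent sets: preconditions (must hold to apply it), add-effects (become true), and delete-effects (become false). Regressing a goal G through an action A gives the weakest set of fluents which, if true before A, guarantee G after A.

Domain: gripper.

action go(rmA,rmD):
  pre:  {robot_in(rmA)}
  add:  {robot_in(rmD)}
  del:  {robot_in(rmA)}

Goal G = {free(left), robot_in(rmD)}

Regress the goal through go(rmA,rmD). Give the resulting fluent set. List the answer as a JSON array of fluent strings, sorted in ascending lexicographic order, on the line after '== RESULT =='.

Compute (G \ add) ∪ pre:
  G ∩ del = {}  (empty — regression defined)
  G \ add = {free(left), robot_in(rmD)} \ {robot_in(rmD)} = {free(left)}
  ∪ pre   = {free(left)} ∪ {robot_in(rmA)}
          = {free(left), robot_in(rmA)}

== RESULT ==
["free(left)", "robot_in(rmA)"]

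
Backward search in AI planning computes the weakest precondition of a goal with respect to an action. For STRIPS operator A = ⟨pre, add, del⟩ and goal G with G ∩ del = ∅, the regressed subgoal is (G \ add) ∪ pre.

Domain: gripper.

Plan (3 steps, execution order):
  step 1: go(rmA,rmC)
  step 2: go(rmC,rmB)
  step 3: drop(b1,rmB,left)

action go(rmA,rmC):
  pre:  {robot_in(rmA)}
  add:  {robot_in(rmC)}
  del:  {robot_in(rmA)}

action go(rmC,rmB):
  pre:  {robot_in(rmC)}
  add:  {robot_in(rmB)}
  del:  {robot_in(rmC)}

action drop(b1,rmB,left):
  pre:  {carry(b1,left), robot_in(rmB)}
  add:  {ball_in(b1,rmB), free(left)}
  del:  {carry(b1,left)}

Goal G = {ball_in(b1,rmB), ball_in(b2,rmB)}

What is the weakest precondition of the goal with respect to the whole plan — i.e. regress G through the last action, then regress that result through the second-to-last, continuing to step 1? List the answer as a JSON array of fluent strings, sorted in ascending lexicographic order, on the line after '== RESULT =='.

Regress step by step:
  through step 3 (drop(b1,rmB,left)): drop {ball_in(b1,rmB)}, keep {ball_in(b2,rmB)}, require {carry(b1,left), robot_in(rmB)}
    → {ball_in(b2,rmB), carry(b1,left), robot_in(rmB)}
  through step 2 (go(rmC,rmB)): drop {robot_in(rmB)}, keep {ball_in(b2,rmB), carry(b1,left)}, require {robot_in(rmC)}
    → {ball_in(b2,rmB), carry(b1,left), robot_in(rmC)}
  through step 1 (go(rmA,rmC)): drop {robot_in(rmC)}, keep {ball_in(b2,rmB), carry(b1,left)}, require {robot_in(rmA)}
    → {ball_in(b2,rmB), carry(b1,left), robot_in(rmA)}

== RESULT ==
["ball_in(b2,rmB)", "carry(b1,left)", "robot_in(rmA)"]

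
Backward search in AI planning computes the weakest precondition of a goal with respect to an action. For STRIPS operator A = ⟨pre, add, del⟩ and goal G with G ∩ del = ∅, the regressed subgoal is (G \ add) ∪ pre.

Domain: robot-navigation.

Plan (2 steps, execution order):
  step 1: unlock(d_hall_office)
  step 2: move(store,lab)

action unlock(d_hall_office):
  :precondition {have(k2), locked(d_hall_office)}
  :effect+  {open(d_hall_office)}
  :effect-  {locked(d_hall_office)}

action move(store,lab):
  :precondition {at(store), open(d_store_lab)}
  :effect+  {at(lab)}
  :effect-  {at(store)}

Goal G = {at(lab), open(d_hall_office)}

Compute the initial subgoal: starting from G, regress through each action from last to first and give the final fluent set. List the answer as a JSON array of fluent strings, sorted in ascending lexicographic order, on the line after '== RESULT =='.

Regress step by step:
  through step 2 (move(store,lab)): drop {at(lab)}, keep {open(d_hall_office)}, require {at(store), open(d_store_lab)}
    → {at(store), open(d_hall_office), open(d_store_lab)}
  through step 1 (unlock(d_hall_office)): drop {open(d_hall_office)}, keep {at(store), open(d_store_lab)}, require {have(k2), locked(d_hall_office)}
    → {at(store), have(k2), locked(d_hall_office), open(d_store_lab)}

== RESULT ==
["at(store)", "have(k2)", "locked(d_hall_office)", "open(d_store_lab)"]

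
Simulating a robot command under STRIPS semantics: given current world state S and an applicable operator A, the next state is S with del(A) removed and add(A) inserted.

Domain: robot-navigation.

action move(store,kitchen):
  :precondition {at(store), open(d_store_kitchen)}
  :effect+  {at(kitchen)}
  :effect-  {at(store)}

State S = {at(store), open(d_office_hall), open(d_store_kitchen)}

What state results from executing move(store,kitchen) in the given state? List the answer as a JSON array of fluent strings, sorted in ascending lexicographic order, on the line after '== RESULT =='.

Compute (S \ del) ∪ add:
  pre ⊆ S: {at(store), open(d_store_kitchen)} ⊆ S  — applicable
  S \ del = {open(d_office_hall), open(d_store_kitchen)}
  ∪ add   = {at(kitchen), open(d_office_hall), open(d_store_kitchen)}

== RESULT ==
["at(kitchen)", "open(d_office_hall)", "open(d_store_kitchen)"]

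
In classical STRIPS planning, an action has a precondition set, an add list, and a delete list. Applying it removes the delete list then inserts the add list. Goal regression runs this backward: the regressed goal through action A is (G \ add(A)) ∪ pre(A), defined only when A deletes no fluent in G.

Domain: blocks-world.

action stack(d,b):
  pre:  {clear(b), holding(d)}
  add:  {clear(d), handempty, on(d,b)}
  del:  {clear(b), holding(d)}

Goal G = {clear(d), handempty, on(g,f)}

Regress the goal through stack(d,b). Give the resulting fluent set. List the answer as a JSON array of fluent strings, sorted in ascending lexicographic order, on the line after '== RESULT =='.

Compute (G \ add) ∪ pre:
  G ∩ del = {}  (empty — regression defined)
  G \ add = {clear(d), handempty, on(g,f)} \ {clear(d), handempty, on(d,b)} = {on(g,f)}
  ∪ pre   = {on(g,f)} ∪ {clear(b), holding(d)}
          = {clear(b), holding(d), on(g,f)}

== RESULT ==
["clear(b)", "holding(d)", "on(g,f)"]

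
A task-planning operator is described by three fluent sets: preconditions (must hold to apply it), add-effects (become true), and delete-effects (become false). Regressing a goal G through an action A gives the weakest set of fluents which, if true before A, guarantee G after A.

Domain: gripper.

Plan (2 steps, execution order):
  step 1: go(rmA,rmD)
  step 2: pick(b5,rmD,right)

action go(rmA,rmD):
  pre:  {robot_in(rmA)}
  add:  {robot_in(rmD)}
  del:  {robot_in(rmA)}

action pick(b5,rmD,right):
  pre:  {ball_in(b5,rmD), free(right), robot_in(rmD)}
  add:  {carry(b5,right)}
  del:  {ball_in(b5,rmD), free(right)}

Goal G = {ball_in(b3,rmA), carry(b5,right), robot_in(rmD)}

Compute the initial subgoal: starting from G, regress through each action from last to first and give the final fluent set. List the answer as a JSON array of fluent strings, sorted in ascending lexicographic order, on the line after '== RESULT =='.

Work backward from the goal:
  through step 2 (pick(b5,rmD,right)): drop {carry(b5,right)}, keep {ball_in(b3,rmA), robot_in(rmD)}, require {ball_in(b5,rmD), free(right), robot_in(rmD)}
    → {ball_in(b3,rmA), ball_in(b5,rmD), free(right), robot_in(rmD)}
  through step 1 (go(rmA,rmD)): drop {robot_in(rmD)}, keep {ball_in(b3,rmA), ball_in(b5,rmD), free(right)}, require {robot_in(rmA)}
    → {ball_in(b3,rmA), ball_in(b5,rmD), free(right), robot_in(rmA)}

== RESULT ==
["ball_in(b3,rmA)", "ball_in(b5,rmD)", "free(right)", "robot_in(rmA)"]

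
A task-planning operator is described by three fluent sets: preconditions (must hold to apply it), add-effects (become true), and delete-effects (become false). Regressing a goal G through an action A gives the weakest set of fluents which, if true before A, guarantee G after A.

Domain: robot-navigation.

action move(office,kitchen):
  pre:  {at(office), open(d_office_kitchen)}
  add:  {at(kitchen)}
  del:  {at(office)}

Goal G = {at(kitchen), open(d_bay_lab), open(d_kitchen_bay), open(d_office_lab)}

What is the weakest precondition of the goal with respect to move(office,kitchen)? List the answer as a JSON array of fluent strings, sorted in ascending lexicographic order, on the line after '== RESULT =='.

Regress:
  G ∩ del = {}  (empty — regression defined)
  G \ add = {at(kitchen), open(d_bay_lab), open(d_kitchen_bay), open(d_office_lab)} \ {at(kitchen)} = {open(d_bay_lab), open(d_kitchen_bay), open(d_office_lab)}
  ∪ pre   = {open(d_bay_lab), open(d_kitchen_bay), open(d_office_lab)} ∪ {at(office), open(d_office_kitchen)}
          = {at(office), open(d_bay_lab), open(d_kitchen_bay), open(d_office_kitchen), open(d_office_lab)}

== RESULT ==
["at(office)", "open(d_bay_lab)", "open(d_kitchen_bay)", "open(d_office_kitchen)", "open(d_office_lab)"]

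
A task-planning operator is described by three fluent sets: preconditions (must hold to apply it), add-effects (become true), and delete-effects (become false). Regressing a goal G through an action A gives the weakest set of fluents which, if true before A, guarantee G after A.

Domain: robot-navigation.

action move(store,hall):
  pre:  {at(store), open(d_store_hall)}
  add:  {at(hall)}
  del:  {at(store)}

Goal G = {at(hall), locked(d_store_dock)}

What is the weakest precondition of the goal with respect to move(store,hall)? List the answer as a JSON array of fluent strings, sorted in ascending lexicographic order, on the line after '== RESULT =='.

Compute (G \ add) ∪ pre:
  G ∩ del = {}  (empty — regression defined)
  G \ add = {at(hall), locked(d_store_dock)} \ {at(hall)} = {locked(d_store_dock)}
  ∪ pre   = {locked(d_store_dock)} ∪ {at(store), open(d_store_hall)}
          = {at(store), locked(d_store_dock), open(d_store_hall)}

== RESULT ==
["at(store)", "locked(d_store_dock)", "open(d_store_hall)"]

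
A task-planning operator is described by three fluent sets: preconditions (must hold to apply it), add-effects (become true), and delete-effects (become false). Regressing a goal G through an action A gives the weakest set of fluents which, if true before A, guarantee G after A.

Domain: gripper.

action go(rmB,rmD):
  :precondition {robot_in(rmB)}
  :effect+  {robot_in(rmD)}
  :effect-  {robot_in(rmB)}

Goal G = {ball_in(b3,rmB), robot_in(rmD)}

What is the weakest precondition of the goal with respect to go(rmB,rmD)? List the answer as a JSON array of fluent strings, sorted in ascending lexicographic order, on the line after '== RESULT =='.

Regress:
  G ∩ del = {}  (empty — regression defined)
  G \ add = {ball_in(b3,rmB), robot_in(rmD)} \ {robot_in(rmD)} = {ball_in(b3,rmB)}
  ∪ pre   = {ball_in(b3,rmB)} ∪ {robot_in(rmB)}
          = {ball_in(b3,rmB), robot_in(rmB)}

== RESULT ==
["ball_in(b3,rmB)", "robot_in(rmB)"]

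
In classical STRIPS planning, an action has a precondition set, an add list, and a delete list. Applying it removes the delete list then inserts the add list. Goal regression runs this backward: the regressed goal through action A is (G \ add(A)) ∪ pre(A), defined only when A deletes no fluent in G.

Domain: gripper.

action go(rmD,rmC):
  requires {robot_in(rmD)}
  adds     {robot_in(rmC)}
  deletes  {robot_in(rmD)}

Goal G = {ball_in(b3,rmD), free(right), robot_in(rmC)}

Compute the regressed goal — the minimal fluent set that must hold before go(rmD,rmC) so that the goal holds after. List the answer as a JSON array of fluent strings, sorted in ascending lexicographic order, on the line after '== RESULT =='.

Regress:
  G ∩ del = {}  (empty — regression defined)
  G \ add = {ball_in(b3,rmD), free(right), robot_in(rmC)} \ {robot_in(rmC)} = {ball_in(b3,rmD), free(right)}
  ∪ pre   = {ball_in(b3,rmD), free(right)} ∪ {robot_in(rmD)}
          = {ball_in(b3,rmD), free(right), robot_in(rmD)}

== RESULT ==
["ball_in(b3,rmD)", "free(right)", "robot_in(rmD)"]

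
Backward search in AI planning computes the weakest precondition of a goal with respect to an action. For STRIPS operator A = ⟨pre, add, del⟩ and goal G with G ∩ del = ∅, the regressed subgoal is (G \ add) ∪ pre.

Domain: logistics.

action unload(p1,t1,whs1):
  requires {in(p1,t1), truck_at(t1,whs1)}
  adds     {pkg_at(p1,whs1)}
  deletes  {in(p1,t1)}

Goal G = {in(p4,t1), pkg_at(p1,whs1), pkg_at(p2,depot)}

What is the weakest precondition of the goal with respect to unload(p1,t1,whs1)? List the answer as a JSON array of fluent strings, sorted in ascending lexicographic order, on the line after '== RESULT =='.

Regress:
  G ∩ del = {}  (empty — regression defined)
  G \ add = {in(p4,t1), pkg_at(p1,whs1), pkg_at(p2,depot)} \ {pkg_at(p1,whs1)} = {in(p4,t1), pkg_at(p2,depot)}
  ∪ pre   = {in(p4,t1), pkg_at(p2,depot)} ∪ {in(p1,t1), truck_at(t1,whs1)}
          = {in(p1,t1), in(p4,t1), pkg_at(p2,depot), truck_at(t1,whs1)}

== RESULT ==
["in(p1,t1)", "in(p4,t1)", "pkg_at(p2,depot)", "truck_at(t1,whs1)"]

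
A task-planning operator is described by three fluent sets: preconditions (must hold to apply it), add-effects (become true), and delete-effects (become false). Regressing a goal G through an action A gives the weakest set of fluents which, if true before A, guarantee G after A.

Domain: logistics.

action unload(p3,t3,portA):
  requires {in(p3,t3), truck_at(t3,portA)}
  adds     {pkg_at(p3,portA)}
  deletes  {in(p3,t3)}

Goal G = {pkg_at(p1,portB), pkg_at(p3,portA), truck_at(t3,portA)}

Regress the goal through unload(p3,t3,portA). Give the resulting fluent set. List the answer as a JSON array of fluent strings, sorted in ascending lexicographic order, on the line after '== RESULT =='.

Compute (G \ add) ∪ pre:
  G ∩ del = {}  (empty — regression defined)
  G \ add = {pkg_at(p1,portB), pkg_at(p3,portA), truck_at(t3,portA)} \ {pkg_at(p3,portA)} = {pkg_at(p1,portB), truck_at(t3,portA)}
  ∪ pre   = {pkg_at(p1,portB), truck_at(t3,portA)} ∪ {in(p3,t3), truck_at(t3,portA)}
          = {in(p3,t3), pkg_at(p1,portB), truck_at(t3,portA)}

== RESULT ==
["in(p3,t3)", "pkg_at(p1,portB)", "truck_at(t3,portA)"]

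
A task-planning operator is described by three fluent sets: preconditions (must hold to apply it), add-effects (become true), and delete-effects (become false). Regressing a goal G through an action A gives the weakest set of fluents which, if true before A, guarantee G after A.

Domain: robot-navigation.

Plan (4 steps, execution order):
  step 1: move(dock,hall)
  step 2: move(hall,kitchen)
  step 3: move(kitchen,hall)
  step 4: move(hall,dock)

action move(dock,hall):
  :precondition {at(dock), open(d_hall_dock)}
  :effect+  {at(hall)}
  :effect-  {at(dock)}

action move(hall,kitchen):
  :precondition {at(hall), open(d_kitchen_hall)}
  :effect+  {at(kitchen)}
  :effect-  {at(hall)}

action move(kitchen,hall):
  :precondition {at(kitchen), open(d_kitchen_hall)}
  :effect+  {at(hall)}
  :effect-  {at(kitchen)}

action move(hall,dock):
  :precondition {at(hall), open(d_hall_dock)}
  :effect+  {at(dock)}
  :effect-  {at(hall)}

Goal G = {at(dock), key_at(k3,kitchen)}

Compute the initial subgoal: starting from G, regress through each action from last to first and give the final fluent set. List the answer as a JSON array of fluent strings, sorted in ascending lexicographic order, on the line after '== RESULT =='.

Work backward from the goal:
  through step 4 (move(hall,dock)): drop {at(dock)}, keep {key_at(k3,kitchen)}, require {at(hall), open(d_hall_dock)}
    → {at(hall), key_at(k3,kitchen), open(d_hall_dock)}
  through step 3 (move(kitchen,hall)): drop {at(hall)}, keep {key_at(k3,kitchen), open(d_hall_dock)}, require {at(kitchen), open(d_kitchen_hall)}
    → {at(kitchen), key_at(k3,kitchen), open(d_hall_dock), open(d_kitchen_hall)}
  through step 2 (move(hall,kitchen)): drop {at(kitchen)}, keep {key_at(k3,kitchen), open(d_hall_dock), open(d_kitchen_hall)}, require {at(hall), open(d_kitchen_hall)}
    → {at(hall), key_at(k3,kitchen), open(d_hall_dock), open(d_kitchen_hall)}
  through step 1 (move(dock,hall)): drop {at(hall)}, keep {key_at(k3,kitchen), open(d_hall_dock), open(d_kitchen_hall)}, require {at(dock), open(d_hall_dock)}
    → {at(dock), key_at(k3,kitchen), open(d_hall_dock), open(d_kitchen_hall)}

== RESULT ==
["at(dock)", "key_at(k3,kitchen)", "open(d_hall_dock)", "open(d_kitchen_hall)"]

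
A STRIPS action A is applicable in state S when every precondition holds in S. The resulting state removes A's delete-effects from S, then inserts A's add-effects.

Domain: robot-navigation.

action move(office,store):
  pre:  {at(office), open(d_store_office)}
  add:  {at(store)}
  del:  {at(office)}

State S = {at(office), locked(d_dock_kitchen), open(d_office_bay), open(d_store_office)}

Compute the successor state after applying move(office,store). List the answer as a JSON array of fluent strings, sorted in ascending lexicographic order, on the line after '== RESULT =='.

Compute (S \ del) ∪ add:
  pre ⊆ S: {at(office), open(d_store_office)} ⊆ S  — applicable
  S \ del = {locked(d_dock_kitchen), open(d_office_bay), open(d_store_office)}
  ∪ add   = {at(store), locked(d_dock_kitchen), open(d_office_bay), open(d_store_office)}

== RESULT ==
["at(store)", "locked(d_dock_kitchen)", "open(d_office_bay)", "open(d_store_office)"]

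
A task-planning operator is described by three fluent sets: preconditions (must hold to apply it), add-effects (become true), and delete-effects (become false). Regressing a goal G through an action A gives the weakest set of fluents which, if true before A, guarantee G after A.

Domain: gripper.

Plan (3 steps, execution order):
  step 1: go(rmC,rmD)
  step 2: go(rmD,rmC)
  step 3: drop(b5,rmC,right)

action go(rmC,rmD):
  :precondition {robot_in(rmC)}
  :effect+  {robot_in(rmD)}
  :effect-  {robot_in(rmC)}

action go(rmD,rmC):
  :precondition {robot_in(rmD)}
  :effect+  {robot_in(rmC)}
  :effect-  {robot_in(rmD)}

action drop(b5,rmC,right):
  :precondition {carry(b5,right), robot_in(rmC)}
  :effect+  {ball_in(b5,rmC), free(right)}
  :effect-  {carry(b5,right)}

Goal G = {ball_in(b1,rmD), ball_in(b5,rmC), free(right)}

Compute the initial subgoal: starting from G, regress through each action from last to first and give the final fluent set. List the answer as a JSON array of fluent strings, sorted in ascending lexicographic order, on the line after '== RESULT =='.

Work backward from the goal:
  through step 3 (drop(b5,rmC,right)): drop {ball_in(b5,rmC), free(right)}, keep {ball_in(b1,rmD)}, require {carry(b5,right), robot_in(rmC)}
    → {ball_in(b1,rmD), carry(b5,right), robot_in(rmC)}
  through step 2 (go(rmD,rmC)): drop {robot_in(rmC)}, keep {ball_in(b1,rmD), carry(b5,right)}, require {robot_in(rmD)}
    → {ball_in(b1,rmD), carry(b5,right), robot_in(rmD)}
  through step 1 (go(rmC,rmD)): drop {robot_in(rmD)}, keep {ball_in(b1,rmD), carry(b5,right)}, require {robot_in(rmC)}
    → {ball_in(b1,rmD), carry(b5,right), robot_in(rmC)}

== RESULT ==
["ball_in(b1,rmD)", "carry(b5,right)", "robot_in(rmC)"]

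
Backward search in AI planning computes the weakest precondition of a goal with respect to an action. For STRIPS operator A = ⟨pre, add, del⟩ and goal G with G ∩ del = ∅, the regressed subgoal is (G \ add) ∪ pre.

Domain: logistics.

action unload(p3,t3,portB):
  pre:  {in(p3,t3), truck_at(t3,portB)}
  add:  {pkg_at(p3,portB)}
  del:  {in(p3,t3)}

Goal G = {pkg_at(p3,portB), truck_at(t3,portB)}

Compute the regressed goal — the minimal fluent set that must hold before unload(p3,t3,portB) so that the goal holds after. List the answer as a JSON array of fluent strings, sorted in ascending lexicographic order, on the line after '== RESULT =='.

Compute (G \ add) ∪ pre:
  G ∩ del = {}  (empty — regression defined)
  G \ add = {pkg_at(p3,portB), truck_at(t3,portB)} \ {pkg_at(p3,portB)} = {truck_at(t3,portB)}
  ∪ pre   = {truck_at(t3,portB)} ∪ {in(p3,t3), truck_at(t3,portB)}
          = {in(p3,t3), truck_at(t3,portB)}

== RESULT ==
["in(p3,t3)", "truck_at(t3,portB)"]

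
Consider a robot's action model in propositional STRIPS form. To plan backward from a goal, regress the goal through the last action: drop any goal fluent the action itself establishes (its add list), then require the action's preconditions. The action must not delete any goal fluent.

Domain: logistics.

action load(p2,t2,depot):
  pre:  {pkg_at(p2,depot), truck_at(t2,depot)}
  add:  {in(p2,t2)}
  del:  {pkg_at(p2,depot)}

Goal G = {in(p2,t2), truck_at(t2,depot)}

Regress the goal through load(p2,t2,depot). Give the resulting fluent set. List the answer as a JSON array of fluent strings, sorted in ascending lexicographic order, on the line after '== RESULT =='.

Compute (G \ add) ∪ pre:
  G ∩ del = {}  (empty — regression defined)
  G \ add = {in(p2,t2), truck_at(t2,depot)} \ {in(p2,t2)} = {truck_at(t2,depot)}
  ∪ pre   = {truck_at(t2,depot)} ∪ {pkg_at(p2,depot), truck_at(t2,depot)}
          = {pkg_at(p2,depot), truck_at(t2,depot)}

== RESULT ==
["pkg_at(p2,depot)", "truck_at(t2,depot)"]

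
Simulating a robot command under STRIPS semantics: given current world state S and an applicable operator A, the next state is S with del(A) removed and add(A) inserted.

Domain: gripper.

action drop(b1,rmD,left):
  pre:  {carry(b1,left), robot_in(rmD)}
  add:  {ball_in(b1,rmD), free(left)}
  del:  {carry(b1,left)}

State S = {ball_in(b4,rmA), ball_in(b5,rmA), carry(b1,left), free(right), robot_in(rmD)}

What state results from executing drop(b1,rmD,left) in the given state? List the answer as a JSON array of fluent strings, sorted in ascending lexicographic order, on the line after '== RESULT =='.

Compute (S \ del) ∪ add:
  pre ⊆ S: {carry(b1,left), robot_in(rmD)} ⊆ S  — applicable
  S \ del = {ball_in(b4,rmA), ball_in(b5,rmA), free(right), robot_in(rmD)}
  ∪ add   = {ball_in(b1,rmD), ball_in(b4,rmA), ball_in(b5,rmA), free(left), free(right), robot_in(rmD)}

== RESULT ==
["ball_in(b1,rmD)", "ball_in(b4,rmA)", "ball_in(b5,rmA)", "free(left)", "free(right)", "robot_in(rmD)"]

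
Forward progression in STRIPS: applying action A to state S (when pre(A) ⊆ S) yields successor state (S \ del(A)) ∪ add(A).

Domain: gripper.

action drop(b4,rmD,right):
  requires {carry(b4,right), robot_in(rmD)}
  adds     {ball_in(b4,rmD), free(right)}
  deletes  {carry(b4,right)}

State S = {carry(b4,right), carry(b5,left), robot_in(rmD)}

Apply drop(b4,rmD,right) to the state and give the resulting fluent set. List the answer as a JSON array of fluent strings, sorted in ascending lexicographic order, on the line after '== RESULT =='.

Compute (S \ del) ∪ add:
  pre ⊆ S: {carry(b4,right), robot_in(rmD)} ⊆ S  — applicable
  S \ del = {carry(b5,left), robot_in(rmD)}
  ∪ add   = {ball_in(b4,rmD), carry(b5,left), free(right), robot_in(rmD)}

== RESULT ==
["ball_in(b4,rmD)", "carry(b5,left)", "free(right)", "robot_in(rmD)"]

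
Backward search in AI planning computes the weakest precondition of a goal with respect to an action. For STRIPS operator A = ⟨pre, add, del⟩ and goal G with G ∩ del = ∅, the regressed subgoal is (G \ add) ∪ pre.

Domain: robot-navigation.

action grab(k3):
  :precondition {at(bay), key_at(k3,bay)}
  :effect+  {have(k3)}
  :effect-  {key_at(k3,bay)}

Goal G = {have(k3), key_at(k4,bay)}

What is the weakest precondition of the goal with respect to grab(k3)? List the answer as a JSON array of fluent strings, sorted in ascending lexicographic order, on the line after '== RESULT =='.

Regress:
  G ∩ del = {}  (empty — regression defined)
  G \ add = {have(k3), key_at(k4,bay)} \ {have(k3)} = {key_at(k4,bay)}
  ∪ pre   = {key_at(k4,bay)} ∪ {at(bay), key_at(k3,bay)}
          = {at(bay), key_at(k3,bay), key_at(k4,bay)}

== RESULT ==
["at(bay)", "key_at(k3,bay)", "key_at(k4,bay)"]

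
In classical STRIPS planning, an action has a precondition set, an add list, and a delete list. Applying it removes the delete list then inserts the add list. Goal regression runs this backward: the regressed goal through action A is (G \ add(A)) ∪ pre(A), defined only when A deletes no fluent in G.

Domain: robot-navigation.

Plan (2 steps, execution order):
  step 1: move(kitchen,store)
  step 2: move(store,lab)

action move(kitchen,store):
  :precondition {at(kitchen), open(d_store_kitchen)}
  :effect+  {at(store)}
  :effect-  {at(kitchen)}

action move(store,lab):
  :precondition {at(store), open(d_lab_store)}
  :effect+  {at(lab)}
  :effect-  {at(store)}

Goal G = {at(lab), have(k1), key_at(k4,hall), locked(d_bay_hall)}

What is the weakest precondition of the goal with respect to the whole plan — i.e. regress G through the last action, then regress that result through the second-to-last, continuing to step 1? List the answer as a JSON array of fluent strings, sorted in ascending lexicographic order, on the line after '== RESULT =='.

Work backward from the goal:
  through step 2 (move(store,lab)): drop {at(lab)}, keep {have(k1), key_at(k4,hall), locked(d_bay_hall)}, require {at(store), open(d_lab_store)}
    → {at(store), have(k1), key_at(k4,hall), locked(d_bay_hall), open(d_lab_store)}
  through step 1 (move(kitchen,store)): drop {at(store)}, keep {have(k1), key_at(k4,hall), locked(d_bay_hall), open(d_lab_store)}, require {at(kitchen), open(d_store_kitchen)}
    → {at(kitchen), have(k1), key_at(k4,hall), locked(d_bay_hall), open(d_lab_store), open(d_store_kitchen)}

== RESULT ==
["at(kitchen)", "have(k1)", "key_at(k4,hall)", "locked(d_bay_hall)", "open(d_lab_store)", "open(d_store_kitchen)"]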